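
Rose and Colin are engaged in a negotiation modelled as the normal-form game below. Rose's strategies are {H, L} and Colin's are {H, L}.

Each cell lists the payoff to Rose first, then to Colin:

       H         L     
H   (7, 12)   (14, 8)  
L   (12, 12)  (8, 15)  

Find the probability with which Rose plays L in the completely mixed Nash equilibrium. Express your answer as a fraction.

Let x be the probability that Rose plays H. In a completely mixed equilibrium, Colin must be indifferent between H and L.
Colin's expected payoff from H is 12x + 12(1−x); from L it is 8x + 15(1−x).
Setting these equal: 12 = −7x + 15, so x = 3/7.
Therefore Rose plays L with probability 1 − 3/7 = 4/7.

4/7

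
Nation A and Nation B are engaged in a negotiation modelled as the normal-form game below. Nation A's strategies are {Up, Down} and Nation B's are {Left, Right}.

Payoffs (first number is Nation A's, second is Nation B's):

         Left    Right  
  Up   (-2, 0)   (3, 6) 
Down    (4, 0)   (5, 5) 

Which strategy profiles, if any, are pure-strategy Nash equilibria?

(Down, Right)

(Up, Left): Nation A prefers Down (4 > -2); Nation B prefers Right (6 > 0) — not an equilibrium.
(Up, Right): Nation A prefers Down (5 > 3) — not an equilibrium.
(Down, Left): Nation B prefers Right (5 > 0) — not an equilibrium.
(Down, Right): Nation A gets 5 ≥ 3 from Up, and Nation B gets 5 ≥ 0 from Left — Nash equilibrium.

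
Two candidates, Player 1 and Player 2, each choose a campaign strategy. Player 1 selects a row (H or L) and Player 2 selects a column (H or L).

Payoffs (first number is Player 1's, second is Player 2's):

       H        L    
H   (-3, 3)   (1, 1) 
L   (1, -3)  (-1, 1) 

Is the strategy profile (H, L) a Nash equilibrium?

At (H, L), Player 1 earns 1; switching to L would give -1, so Player 1 has no profitable deviation.
Player 2 earns 1; switching to H would give 3, so Player 2 would deviate.
Since at least one player can profitably deviate, this is not a Nash equilibrium.

No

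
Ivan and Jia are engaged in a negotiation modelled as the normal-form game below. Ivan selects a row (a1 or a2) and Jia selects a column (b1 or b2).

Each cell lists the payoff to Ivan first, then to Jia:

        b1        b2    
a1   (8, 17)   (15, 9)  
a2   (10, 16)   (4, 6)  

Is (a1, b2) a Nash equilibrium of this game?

No

At (a1, b2), Ivan earns 15; switching to a2 would give 4, so Ivan has no profitable deviation.
Jia earns 9; switching to b1 would give 17, so Jia would deviate.
Since at least one player can profitably deviate, this is not a Nash equilibrium.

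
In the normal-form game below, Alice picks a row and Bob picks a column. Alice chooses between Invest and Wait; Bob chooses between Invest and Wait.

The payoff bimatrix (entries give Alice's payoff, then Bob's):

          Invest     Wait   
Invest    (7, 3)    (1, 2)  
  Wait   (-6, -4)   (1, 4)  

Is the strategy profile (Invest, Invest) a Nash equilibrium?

At (Invest, Invest), Alice earns 7; switching to Wait would give -6, so Alice has no profitable deviation.
Bob earns 3; switching to Wait would give 2, so Bob has no profitable deviation.
Neither player can gain by a unilateral deviation, so this profile is a Nash equilibrium.

Yes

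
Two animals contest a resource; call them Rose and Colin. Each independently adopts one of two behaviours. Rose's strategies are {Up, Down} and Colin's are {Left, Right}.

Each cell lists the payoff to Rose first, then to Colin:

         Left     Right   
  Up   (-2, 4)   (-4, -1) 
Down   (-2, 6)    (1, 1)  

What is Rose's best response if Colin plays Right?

Down

Against Right, Rose earns -4 from Up and 1 from Down.
So Down is the best response.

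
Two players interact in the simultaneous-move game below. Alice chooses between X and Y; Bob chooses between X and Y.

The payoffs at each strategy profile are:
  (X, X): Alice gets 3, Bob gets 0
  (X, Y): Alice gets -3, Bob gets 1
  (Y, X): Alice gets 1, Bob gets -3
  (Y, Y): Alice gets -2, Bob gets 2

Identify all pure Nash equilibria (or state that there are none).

(X, X): Bob prefers Y (1 > 0) — not an equilibrium.
(X, Y): Alice prefers Y (-2 > -3) — not an equilibrium.
(Y, X): Alice prefers X (3 > 1); Bob prefers Y (2 > -3) — not an equilibrium.
(Y, Y): Alice gets -2 ≥ -3 from X, and Bob gets 2 ≥ -3 from X — Nash equilibrium.

(Y, Y)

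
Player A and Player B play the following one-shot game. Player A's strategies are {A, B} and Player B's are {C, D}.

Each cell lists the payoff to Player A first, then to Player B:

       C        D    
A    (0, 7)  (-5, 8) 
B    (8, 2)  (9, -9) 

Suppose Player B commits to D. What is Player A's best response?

Against D, Player A earns -5 from A and 9 from B.
So B is the best response.

B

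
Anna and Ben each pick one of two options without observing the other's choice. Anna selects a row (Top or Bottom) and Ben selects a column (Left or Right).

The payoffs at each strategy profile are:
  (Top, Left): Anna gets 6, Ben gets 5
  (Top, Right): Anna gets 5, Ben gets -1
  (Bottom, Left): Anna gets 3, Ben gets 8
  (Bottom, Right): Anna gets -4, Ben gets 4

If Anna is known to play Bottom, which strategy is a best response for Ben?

Left

Against Bottom, Ben earns 8 from Left and 4 from Right.
So Left is the best response.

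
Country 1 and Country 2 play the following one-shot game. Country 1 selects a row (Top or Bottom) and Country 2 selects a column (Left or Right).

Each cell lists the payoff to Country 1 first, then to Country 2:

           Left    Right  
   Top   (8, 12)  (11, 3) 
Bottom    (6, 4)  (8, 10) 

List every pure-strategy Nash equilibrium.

(Top, Left): Country 1 gets 8 ≥ 6 from Bottom, and Country 2 gets 12 ≥ 3 from Right — Nash equilibrium.
(Top, Right): Country 2 prefers Left (12 > 3) — not an equilibrium.
(Bottom, Left): Country 1 prefers Top (8 > 6); Country 2 prefers Right (10 > 4) — not an equilibrium.
(Bottom, Right): Country 1 prefers Top (11 > 8) — not an equilibrium.

(Top, Left)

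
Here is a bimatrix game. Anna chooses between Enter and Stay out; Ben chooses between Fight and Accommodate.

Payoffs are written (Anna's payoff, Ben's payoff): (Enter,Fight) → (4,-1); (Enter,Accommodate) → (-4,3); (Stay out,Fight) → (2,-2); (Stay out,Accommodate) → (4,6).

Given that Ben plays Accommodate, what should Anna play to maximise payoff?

Against Accommodate, Anna earns -4 from Enter and 4 from Stay out.
So Stay out is the best response.

Stay out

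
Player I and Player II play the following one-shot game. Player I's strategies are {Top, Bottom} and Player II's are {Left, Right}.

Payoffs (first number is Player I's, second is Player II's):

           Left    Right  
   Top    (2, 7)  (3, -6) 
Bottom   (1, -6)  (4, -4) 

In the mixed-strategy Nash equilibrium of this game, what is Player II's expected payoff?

First find x, the probability Player I plays Top, from Player II's indifference between Left and Right: 7x − 6(1−x) = −6x − 4(1−x), giving x = 2/15.
Since Player II is indifferent in equilibrium, Player II's expected payoff equals the payoff from either column against (2/15, 13/15). Using Left: 7(2/15) − 6(13/15) = -64/15.

-64/15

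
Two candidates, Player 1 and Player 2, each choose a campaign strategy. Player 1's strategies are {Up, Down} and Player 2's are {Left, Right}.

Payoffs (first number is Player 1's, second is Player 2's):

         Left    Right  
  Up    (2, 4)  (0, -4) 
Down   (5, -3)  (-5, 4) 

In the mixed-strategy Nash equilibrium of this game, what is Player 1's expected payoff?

5/4

First find y, the probability Player 2 plays Left, from Player 1's indifference between Up and Down: 2y = 5y − 5(1−y), giving y = 5/8.
Since Player 1 is indifferent in equilibrium, Player 1's expected payoff equals the payoff from either row against (5/8, 3/8). Using Up: 2(5/8) = 5/4.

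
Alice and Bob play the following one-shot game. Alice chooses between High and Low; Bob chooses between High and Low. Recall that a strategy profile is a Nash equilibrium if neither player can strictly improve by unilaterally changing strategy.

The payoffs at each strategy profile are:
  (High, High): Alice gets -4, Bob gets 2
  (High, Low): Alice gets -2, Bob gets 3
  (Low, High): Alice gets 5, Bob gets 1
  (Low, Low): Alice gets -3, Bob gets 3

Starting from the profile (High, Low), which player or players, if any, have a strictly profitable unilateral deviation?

Neither

Alice at (High, Low) earns -2; deviating to Low yields -3 — not better.
Bob earns 3; deviating to High yields 2 — not better.
Neither player can strictly improve; the profile is a Nash equilibrium.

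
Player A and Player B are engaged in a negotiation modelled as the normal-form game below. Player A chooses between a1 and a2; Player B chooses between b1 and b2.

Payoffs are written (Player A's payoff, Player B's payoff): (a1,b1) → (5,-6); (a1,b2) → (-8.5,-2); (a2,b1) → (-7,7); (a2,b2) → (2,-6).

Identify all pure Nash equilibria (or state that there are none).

(a1, b1): Player B prefers b2 (-2 > -6) — not an equilibrium.
(a1, b2): Player A prefers a2 (2 > -8.5) — not an equilibrium.
(a2, b1): Player A prefers a1 (5 > -7) — not an equilibrium.
(a2, b2): Player B prefers b1 (7 > -6) — not an equilibrium.

none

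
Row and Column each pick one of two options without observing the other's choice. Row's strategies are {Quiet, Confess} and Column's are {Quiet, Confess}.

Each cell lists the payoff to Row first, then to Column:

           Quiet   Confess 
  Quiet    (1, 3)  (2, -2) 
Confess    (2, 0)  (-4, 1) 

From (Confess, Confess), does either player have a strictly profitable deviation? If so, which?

Row at (Confess, Confess) earns -4; deviating to Quiet yields 2 — a strict improvement.
Column earns 1; deviating to Quiet yields 0 — not better.
Only Row has a strictly profitable deviation.

Row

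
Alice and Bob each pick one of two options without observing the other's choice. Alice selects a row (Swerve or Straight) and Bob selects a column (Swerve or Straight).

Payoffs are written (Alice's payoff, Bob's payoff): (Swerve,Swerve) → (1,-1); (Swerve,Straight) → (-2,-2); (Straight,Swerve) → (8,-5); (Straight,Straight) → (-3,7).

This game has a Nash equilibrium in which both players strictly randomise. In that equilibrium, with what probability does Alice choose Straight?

Let r be the probability that Alice plays Swerve. In a completely mixed equilibrium, Bob must be indifferent between Swerve and Straight.
Bob's expected payoff from Swerve is −r − 5(1−r); from Straight it is −2r + 7(1−r).
Setting these equal: 4r − 5 = −9r + 7, so r = 12/13.
Therefore Alice plays Straight with probability 1 − 12/13 = 1/13.

1/13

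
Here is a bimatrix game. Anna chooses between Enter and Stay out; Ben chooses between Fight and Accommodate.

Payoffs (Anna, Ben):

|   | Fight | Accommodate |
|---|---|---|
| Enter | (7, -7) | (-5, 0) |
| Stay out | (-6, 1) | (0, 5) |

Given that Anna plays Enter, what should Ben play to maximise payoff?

Accommodate

Against Enter, Ben earns -7 from Fight and 0 from Accommodate.
So Accommodate is the best response.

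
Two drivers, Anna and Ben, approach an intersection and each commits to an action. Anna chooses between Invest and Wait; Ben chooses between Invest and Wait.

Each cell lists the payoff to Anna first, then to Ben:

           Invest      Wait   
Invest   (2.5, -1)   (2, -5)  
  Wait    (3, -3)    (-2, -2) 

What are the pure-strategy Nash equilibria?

none

(Invest, Invest): Anna prefers Wait (3 > 2.5) — not an equilibrium.
(Invest, Wait): Ben prefers Invest (-1 > -5) — not an equilibrium.
(Wait, Invest): Ben prefers Wait (-2 > -3) — not an equilibrium.
(Wait, Wait): Anna prefers Invest (2 > -2) — not an equilibrium.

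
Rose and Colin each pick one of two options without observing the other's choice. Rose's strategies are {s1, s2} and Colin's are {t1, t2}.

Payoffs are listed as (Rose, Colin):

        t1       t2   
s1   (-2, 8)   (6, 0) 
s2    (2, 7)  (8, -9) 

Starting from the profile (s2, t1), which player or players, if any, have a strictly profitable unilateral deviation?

Rose at (s2, t1) earns 2; deviating to s1 yields -2 — not better.
Colin earns 7; deviating to t2 yields -9 — not better.
Neither player can strictly improve; the profile is a Nash equilibrium.

Neither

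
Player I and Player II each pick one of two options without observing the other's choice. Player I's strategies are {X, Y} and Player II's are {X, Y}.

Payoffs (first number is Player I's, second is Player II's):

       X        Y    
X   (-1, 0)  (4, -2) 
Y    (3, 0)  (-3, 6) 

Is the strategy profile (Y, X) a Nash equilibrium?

No

At (Y, X), Player I earns 3; switching to X would give -1, so Player I has no profitable deviation.
Player II earns 0; switching to Y would give 6, so Player II would deviate.
Since at least one player can profitably deviate, this is not a Nash equilibrium.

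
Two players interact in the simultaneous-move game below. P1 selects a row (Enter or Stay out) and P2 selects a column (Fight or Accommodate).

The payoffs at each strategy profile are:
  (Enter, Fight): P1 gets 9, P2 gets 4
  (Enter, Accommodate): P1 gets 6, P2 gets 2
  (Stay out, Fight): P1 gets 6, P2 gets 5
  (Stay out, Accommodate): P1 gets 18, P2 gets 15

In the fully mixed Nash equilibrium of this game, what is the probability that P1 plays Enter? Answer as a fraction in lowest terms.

Let r be the probability that P1 plays Enter. In a completely mixed equilibrium, P2 must be indifferent between Fight and Accommodate.
P2's expected payoff from Fight is 4r + 5(1−r); from Accommodate it is 2r + 15(1−r).
Setting these equal: −r + 5 = −13r + 15, so r = 5/6.

5/6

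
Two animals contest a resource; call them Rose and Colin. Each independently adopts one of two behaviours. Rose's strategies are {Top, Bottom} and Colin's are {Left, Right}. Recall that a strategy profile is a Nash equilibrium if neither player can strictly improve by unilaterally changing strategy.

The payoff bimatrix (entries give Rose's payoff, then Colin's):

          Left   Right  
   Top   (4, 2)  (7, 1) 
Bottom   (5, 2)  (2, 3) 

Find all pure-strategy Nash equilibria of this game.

(Top, Left): Rose prefers Bottom (5 > 4) — not an equilibrium.
(Top, Right): Colin prefers Left (2 > 1) — not an equilibrium.
(Bottom, Left): Colin prefers Right (3 > 2) — not an equilibrium.
(Bottom, Right): Rose prefers Top (7 > 2) — not an equilibrium.

none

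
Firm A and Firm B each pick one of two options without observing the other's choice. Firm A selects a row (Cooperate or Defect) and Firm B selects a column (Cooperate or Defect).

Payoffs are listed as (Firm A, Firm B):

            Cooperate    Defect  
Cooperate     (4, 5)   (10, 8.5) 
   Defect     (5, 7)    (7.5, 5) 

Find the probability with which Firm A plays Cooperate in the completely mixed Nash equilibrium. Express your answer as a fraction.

4/11

Let p be the probability that Firm A plays Cooperate. In a completely mixed equilibrium, Firm B must be indifferent between Cooperate and Defect.
Firm B's expected payoff from Cooperate is 5p + 7(1−p); from Defect it is 8.5p + 5(1−p).
Setting these equal: −2p + 7 = 3.5p + 5, so p = 4/11.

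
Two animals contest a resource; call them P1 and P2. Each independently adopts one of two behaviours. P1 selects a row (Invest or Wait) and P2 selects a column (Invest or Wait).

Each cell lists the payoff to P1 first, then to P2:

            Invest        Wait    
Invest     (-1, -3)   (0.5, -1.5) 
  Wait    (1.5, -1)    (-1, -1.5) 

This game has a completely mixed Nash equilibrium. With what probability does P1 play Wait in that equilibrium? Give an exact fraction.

3/4

Let r be the probability that P1 plays Invest. In a completely mixed equilibrium, P2 must be indifferent between Invest and Wait.
P2's expected payoff from Invest is −3r − (1−r); from Wait it is −1.5r − 1.5(1−r).
Setting these equal: −2r − 1 = -1.5, so r = 1/4.
Therefore P1 plays Wait with probability 1 − 1/4 = 3/4.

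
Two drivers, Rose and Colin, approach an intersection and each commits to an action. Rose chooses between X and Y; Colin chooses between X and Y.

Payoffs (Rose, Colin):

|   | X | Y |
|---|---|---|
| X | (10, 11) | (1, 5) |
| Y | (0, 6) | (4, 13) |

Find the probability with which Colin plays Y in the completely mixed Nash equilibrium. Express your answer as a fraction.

10/13

Let q be the probability that Colin plays X. In a completely mixed equilibrium, Rose must be indifferent between X and Y.
Rose's expected payoff from X is 10q + (1−q); from Y it is 4(1−q).
Setting these equal: 9q + 1 = −4q + 4, so q = 3/13.
Therefore Colin plays Y with probability 1 − 3/13 = 10/13.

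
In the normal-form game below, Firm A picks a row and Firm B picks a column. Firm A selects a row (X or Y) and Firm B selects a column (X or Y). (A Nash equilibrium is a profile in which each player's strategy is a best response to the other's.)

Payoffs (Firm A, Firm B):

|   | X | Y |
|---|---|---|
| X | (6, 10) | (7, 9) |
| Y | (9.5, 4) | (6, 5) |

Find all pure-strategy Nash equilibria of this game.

none

(X, X): Firm A prefers Y (9.5 > 6) — not an equilibrium.
(X, Y): Firm B prefers X (10 > 9) — not an equilibrium.
(Y, X): Firm B prefers Y (5 > 4) — not an equilibrium.
(Y, Y): Firm A prefers X (7 > 6) — not an equilibrium.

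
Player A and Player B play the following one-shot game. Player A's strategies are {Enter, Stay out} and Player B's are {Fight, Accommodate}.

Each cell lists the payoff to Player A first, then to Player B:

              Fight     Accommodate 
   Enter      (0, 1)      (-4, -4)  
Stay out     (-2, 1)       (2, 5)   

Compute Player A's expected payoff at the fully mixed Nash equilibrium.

-1

First find q, the probability Player B plays Fight, from Player A's indifference between Enter and Stay out: −4(1−q) = −2q + 2(1−q), giving q = 3/4.
Since Player A is indifferent in equilibrium, Player A's expected payoff equals the payoff from either row against (3/4, 1/4). Using Enter: −4(1/4) = -1.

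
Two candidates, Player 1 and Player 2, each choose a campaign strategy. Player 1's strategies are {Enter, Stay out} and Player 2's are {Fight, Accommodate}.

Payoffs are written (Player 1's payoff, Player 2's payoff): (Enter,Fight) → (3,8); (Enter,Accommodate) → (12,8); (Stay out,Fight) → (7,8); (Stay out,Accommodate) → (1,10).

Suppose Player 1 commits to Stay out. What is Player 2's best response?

Accommodate

Against Stay out, Player 2 earns 8 from Fight and 10 from Accommodate.
So Accommodate is the best response.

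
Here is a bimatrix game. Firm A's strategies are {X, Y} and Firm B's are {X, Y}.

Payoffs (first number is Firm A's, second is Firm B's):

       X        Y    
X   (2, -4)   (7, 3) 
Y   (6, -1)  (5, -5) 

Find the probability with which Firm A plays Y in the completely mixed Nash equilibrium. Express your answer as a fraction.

7/11

Let p be the probability that Firm A plays X. In a completely mixed equilibrium, Firm B must be indifferent between X and Y.
Firm B's expected payoff from X is −4p − (1−p); from Y it is 3p − 5(1−p).
Setting these equal: −3p − 1 = 8p − 5, so p = 4/11.
Therefore Firm A plays Y with probability 1 − 4/11 = 7/11.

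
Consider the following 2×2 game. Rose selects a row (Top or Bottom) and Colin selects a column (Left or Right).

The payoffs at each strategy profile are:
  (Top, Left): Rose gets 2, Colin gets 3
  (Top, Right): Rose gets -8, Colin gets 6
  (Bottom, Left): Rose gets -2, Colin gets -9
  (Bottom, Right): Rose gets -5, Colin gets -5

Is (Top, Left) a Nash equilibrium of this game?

At (Top, Left), Rose earns 2; switching to Bottom would give -2, so Rose has no profitable deviation.
Colin earns 3; switching to Right would give 6, so Colin would deviate.
Since at least one player can profitably deviate, this is not a Nash equilibrium.

No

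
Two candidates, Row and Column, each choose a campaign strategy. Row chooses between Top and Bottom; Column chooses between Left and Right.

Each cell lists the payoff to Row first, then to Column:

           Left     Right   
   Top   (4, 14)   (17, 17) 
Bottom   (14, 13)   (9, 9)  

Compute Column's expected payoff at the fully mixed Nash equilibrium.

First find x, the probability Row plays Top, from Column's indifference between Left and Right: 14x + 13(1−x) = 17x + 9(1−x), giving x = 4/7.
Since Column is indifferent in equilibrium, Column's expected payoff equals the payoff from either column against (4/7, 3/7). Using Left: 14(4/7) + 13(3/7) = 95/7.

95/7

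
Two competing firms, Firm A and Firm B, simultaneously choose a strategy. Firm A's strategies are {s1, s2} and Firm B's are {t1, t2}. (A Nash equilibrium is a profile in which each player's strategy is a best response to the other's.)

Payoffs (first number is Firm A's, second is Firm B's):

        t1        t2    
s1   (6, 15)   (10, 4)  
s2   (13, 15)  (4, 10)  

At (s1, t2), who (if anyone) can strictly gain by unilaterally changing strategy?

Firm A at (s1, t2) earns 10; deviating to s2 yields 4 — not better.
Firm B earns 4; deviating to t1 yields 15 — a strict improvement.
Only Firm B has a strictly profitable deviation.

Firm B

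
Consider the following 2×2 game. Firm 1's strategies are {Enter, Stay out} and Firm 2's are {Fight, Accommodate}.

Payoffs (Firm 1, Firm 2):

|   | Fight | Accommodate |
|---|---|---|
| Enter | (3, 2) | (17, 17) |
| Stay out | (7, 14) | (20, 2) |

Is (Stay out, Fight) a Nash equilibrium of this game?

At (Stay out, Fight), Firm 1 earns 7; switching to Enter would give 3, so Firm 1 has no profitable deviation.
Firm 2 earns 14; switching to Accommodate would give 2, so Firm 2 has no profitable deviation.
Neither player can gain by a unilateral deviation, so this profile is a Nash equilibrium.

Yes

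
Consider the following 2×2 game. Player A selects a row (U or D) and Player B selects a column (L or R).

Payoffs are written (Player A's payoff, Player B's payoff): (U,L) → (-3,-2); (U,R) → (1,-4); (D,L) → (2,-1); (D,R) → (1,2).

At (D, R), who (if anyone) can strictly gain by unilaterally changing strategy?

Player A at (D, R) earns 1; deviating to U yields 1 — not better.
Player B earns 2; deviating to L yields -1 — not better.
Neither player can strictly improve; the profile is a Nash equilibrium.

Neither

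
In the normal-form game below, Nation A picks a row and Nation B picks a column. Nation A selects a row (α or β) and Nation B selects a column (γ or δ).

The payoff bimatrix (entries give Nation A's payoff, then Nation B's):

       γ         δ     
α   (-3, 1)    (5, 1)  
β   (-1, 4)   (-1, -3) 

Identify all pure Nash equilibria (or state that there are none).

(α, δ) and (β, γ)

(α, γ): Nation A prefers β (-1 > -3) — not an equilibrium.
(α, δ): Nation A gets 5 ≥ -1 from β, and Nation B gets 1 ≥ 1 from γ — Nash equilibrium.
(β, γ): Nation A gets -1 ≥ -3 from α, and Nation B gets 4 ≥ -3 from δ — Nash equilibrium.
(β, δ): Nation A prefers α (5 > -1); Nation B prefers γ (4 > -3) — not an equilibrium.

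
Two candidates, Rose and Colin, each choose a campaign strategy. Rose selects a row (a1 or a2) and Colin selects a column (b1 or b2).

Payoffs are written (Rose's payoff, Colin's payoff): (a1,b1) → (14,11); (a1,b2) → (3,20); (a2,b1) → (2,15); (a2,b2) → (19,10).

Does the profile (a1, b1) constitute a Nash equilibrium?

At (a1, b1), Rose earns 14; switching to a2 would give 2, so Rose has no profitable deviation.
Colin earns 11; switching to b2 would give 20, so Colin would deviate.
Since at least one player can profitably deviate, this is not a Nash equilibrium.

No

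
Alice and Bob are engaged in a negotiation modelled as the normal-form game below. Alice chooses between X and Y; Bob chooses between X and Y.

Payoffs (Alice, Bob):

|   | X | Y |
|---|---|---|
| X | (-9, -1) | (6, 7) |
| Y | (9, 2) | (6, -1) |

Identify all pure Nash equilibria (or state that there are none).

(X, X): Alice prefers Y (9 > -9); Bob prefers Y (7 > -1) — not an equilibrium.
(X, Y): Alice gets 6 ≥ 6 from Y, and Bob gets 7 ≥ -1 from X — Nash equilibrium.
(Y, X): Alice gets 9 ≥ -9 from X, and Bob gets 2 ≥ -1 from Y — Nash equilibrium.
(Y, Y): Bob prefers X (2 > -1) — not an equilibrium.

(X, Y) and (Y, X)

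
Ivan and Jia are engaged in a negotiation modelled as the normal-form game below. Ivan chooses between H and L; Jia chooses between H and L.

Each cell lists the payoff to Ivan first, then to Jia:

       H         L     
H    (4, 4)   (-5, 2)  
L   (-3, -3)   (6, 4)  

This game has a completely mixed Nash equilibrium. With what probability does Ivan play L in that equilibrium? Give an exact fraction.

2/9

Let p be the probability that Ivan plays H. In a completely mixed equilibrium, Jia must be indifferent between H and L.
Jia's expected payoff from H is 4p − 3(1−p); from L it is 2p + 4(1−p).
Setting these equal: 7p − 3 = −2p + 4, so p = 7/9.
Therefore Ivan plays L with probability 1 − 7/9 = 2/9.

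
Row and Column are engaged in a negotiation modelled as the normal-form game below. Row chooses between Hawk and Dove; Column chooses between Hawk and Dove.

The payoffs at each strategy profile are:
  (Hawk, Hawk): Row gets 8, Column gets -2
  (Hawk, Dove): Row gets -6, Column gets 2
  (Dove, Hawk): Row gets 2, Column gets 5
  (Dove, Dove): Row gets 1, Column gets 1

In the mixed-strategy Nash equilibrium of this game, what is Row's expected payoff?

20/13

First find y, the probability Column plays Hawk, from Row's indifference between Hawk and Dove: 8y − 6(1−y) = 2y + (1−y), giving y = 7/13.
Since Row is indifferent in equilibrium, Row's expected payoff equals the payoff from either row against (7/13, 6/13). Using Hawk: 8(7/13) − 6(6/13) = 20/13.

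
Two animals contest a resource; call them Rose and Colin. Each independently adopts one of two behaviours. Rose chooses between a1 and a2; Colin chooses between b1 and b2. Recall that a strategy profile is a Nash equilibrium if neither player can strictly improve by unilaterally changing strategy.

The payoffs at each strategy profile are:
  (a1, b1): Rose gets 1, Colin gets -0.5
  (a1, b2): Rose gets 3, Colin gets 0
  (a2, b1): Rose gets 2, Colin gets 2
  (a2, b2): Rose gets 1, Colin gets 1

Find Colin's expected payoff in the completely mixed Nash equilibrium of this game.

1/3

First find x, the probability Rose plays a1, from Colin's indifference between b1 and b2: −0.5x + 2(1−x) = (1−x), giving x = 2/3.
Since Colin is indifferent in equilibrium, Colin's expected payoff equals the payoff from either column against (2/3, 1/3). Using b1: −0.5(2/3) + 2(1/3) = 1/3.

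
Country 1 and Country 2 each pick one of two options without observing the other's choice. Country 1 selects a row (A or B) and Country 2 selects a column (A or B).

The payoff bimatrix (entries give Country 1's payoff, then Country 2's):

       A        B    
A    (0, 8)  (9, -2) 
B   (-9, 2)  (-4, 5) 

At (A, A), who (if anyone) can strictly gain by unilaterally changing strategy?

Neither

Country 1 at (A, A) earns 0; deviating to B yields -9 — not better.
Country 2 earns 8; deviating to B yields -2 — not better.
Neither player can strictly improve; the profile is a Nash equilibrium.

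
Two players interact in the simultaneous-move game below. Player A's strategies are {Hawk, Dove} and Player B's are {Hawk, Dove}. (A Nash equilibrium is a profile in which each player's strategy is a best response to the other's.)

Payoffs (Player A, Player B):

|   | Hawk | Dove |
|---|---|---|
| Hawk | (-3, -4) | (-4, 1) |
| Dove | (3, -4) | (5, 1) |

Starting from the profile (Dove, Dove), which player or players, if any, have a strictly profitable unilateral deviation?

Neither

Player A at (Dove, Dove) earns 5; deviating to Hawk yields -4 — not better.
Player B earns 1; deviating to Hawk yields -4 — not better.
Neither player can strictly improve; the profile is a Nash equilibrium.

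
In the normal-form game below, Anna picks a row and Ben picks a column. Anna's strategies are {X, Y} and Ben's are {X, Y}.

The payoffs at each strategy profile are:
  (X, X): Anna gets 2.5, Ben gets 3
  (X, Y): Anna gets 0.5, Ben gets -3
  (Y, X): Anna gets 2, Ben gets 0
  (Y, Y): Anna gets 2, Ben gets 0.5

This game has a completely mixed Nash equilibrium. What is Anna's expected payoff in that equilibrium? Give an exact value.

First find q, the probability Ben plays X, from Anna's indifference between X and Y: 2.5q + 0.5(1−q) = 2q + 2(1−q), giving q = 3/4.
Since Anna is indifferent in equilibrium, Anna's expected payoff equals the payoff from either row against (3/4, 1/4). Using X: 2.5(3/4) + 0.5(1/4) = 2.

2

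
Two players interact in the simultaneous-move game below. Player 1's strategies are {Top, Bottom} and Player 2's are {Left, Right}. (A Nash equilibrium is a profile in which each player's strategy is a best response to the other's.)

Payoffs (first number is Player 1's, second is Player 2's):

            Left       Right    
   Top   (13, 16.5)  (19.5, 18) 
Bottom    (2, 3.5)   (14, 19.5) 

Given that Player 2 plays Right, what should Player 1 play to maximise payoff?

Against Right, Player 1 earns 19.5 from Top and 14 from Bottom.
So Top is the best response.

Top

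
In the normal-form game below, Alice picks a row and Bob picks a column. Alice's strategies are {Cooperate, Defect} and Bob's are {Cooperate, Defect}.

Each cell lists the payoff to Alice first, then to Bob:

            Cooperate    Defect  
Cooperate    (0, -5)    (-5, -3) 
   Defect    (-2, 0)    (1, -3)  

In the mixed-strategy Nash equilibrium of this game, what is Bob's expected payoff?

First find p, the probability Alice plays Cooperate, from Bob's indifference between Cooperate and Defect: −5p = −3p − 3(1−p), giving p = 3/5.
Since Bob is indifferent in equilibrium, Bob's expected payoff equals the payoff from either column against (3/5, 2/5). Using Cooperate: −5(3/5) = -3.

-3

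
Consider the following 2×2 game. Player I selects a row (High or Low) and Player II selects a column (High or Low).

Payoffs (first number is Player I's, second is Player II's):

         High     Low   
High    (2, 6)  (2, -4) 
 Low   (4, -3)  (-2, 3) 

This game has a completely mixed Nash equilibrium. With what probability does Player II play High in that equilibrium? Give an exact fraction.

2/3

Let y be the probability that Player II plays High. In a completely mixed equilibrium, Player I must be indifferent between High and Low.
Player I's expected payoff from High is 2y + 2(1−y); from Low it is 4y − 2(1−y).
Setting these equal: 2 = 6y − 2, so y = 2/3.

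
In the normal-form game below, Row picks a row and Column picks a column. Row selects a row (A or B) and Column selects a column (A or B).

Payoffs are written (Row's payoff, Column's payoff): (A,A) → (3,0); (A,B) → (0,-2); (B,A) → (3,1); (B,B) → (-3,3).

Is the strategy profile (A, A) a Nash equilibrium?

At (A, A), Row earns 3; switching to B would give 3, so Row has no profitable deviation.
Column earns 0; switching to B would give -2, so Column has no profitable deviation.
Neither player can gain by a unilateral deviation, so this profile is a Nash equilibrium.

Yes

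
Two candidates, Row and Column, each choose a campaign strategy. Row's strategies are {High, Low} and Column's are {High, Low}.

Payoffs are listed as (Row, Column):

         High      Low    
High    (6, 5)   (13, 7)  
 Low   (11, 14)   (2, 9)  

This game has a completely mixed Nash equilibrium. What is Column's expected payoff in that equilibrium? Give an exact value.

First find x, the probability Row plays High, from Column's indifference between High and Low: 5x + 14(1−x) = 7x + 9(1−x), giving x = 5/7.
Since Column is indifferent in equilibrium, Column's expected payoff equals the payoff from either column against (5/7, 2/7). Using High: 5(5/7) + 14(2/7) = 53/7.

53/7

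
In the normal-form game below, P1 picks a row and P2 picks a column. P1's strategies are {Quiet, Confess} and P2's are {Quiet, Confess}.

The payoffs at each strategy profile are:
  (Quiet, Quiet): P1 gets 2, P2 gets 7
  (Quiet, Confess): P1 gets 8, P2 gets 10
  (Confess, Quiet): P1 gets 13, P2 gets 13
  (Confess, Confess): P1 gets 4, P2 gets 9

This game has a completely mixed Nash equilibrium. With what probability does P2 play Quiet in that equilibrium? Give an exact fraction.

4/15

Let q be the probability that P2 plays Quiet. In a completely mixed equilibrium, P1 must be indifferent between Quiet and Confess.
P1's expected payoff from Quiet is 2q + 8(1−q); from Confess it is 13q + 4(1−q).
Setting these equal: −6q + 8 = 9q + 4, so q = 4/15.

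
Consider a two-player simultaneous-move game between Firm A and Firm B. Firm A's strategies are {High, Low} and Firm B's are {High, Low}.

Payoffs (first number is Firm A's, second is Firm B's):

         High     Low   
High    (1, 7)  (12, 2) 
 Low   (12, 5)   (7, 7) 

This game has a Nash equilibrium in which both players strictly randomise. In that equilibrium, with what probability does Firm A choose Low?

Let r be the probability that Firm A plays High. In a completely mixed equilibrium, Firm B must be indifferent between High and Low.
Firm B's expected payoff from High is 7r + 5(1−r); from Low it is 2r + 7(1−r).
Setting these equal: 2r + 5 = −5r + 7, so r = 2/7.
Therefore Firm A plays Low with probability 1 − 2/7 = 5/7.

5/7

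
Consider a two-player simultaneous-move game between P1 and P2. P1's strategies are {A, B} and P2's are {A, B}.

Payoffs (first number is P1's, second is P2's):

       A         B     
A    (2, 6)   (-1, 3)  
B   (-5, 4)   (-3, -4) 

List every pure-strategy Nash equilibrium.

(A, A): P1 gets 2 ≥ -5 from B, and P2 gets 6 ≥ 3 from B — Nash equilibrium.
(A, B): P2 prefers A (6 > 3) — not an equilibrium.
(B, A): P1 prefers A (2 > -5) — not an equilibrium.
(B, B): P1 prefers A (-1 > -3); P2 prefers A (4 > -4) — not an equilibrium.

(A, A)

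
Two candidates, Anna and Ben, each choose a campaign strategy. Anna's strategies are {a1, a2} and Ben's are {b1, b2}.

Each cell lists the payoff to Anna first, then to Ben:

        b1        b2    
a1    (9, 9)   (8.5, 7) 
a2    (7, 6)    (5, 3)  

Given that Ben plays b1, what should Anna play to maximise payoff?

Against b1, Anna earns 9 from a1 and 7 from a2.
So a1 is the best response.

a1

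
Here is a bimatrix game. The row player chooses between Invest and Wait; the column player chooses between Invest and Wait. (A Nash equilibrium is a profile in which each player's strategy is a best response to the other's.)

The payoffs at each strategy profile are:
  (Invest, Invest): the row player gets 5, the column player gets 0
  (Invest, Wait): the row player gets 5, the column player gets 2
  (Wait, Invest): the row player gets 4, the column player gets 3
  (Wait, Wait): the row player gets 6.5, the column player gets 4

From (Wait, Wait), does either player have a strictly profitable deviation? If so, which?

The row player at (Wait, Wait) earns 6.5; deviating to Invest yields 5 — not better.
The column player earns 4; deviating to Invest yields 3 — not better.
Neither player can strictly improve; the profile is a Nash equilibrium.

Neither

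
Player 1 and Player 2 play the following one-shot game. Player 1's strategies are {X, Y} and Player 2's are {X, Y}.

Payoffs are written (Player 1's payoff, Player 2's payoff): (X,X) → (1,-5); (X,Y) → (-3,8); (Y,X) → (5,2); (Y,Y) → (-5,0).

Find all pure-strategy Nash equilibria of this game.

(X, X): Player 1 prefers Y (5 > 1); Player 2 prefers Y (8 > -5) — not an equilibrium.
(X, Y): Player 1 gets -3 ≥ -5 from Y, and Player 2 gets 8 ≥ -5 from X — Nash equilibrium.
(Y, X): Player 1 gets 5 ≥ 1 from X, and Player 2 gets 2 ≥ 0 from Y — Nash equilibrium.
(Y, Y): Player 1 prefers X (-3 > -5); Player 2 prefers X (2 > 0) — not an equilibrium.

(X, Y) and (Y, X)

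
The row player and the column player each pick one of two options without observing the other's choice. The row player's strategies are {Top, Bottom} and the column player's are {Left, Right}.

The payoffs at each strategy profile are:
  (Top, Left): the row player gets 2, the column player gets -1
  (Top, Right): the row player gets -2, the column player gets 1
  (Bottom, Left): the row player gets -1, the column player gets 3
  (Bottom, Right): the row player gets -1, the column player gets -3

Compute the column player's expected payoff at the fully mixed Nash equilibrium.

First find x, the probability the row player plays Top, from the column player's indifference between Left and Right: −x + 3(1−x) = x − 3(1−x), giving x = 3/4.
Since the column player is indifferent in equilibrium, the column player's expected payoff equals the payoff from either column against (3/4, 1/4). Using Left: −(3/4) + 3(1/4) = 0.

0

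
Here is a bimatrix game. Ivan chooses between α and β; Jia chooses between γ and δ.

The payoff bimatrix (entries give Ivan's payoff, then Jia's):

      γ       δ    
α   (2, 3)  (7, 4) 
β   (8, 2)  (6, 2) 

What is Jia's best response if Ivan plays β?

either — both γ and δ are best responses

Against β, Jia earns 2 from γ and 2 from δ.
So either strategy is a best response.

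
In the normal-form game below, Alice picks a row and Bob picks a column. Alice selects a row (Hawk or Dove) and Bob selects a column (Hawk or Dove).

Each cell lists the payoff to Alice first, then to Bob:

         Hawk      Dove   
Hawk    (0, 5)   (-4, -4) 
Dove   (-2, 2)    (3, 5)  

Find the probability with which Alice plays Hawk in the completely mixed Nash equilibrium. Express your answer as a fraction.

1/4

Let x be the probability that Alice plays Hawk. In a completely mixed equilibrium, Bob must be indifferent between Hawk and Dove.
Bob's expected payoff from Hawk is 5x + 2(1−x); from Dove it is −4x + 5(1−x).
Setting these equal: 3x + 2 = −9x + 5, so x = 1/4.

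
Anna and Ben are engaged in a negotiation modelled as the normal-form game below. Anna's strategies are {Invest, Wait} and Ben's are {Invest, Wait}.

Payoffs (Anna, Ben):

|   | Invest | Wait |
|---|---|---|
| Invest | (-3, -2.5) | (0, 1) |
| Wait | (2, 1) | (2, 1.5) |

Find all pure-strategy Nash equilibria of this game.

(Wait, Wait)

(Invest, Invest): Anna prefers Wait (2 > -3); Ben prefers Wait (1 > -2.5) — not an equilibrium.
(Invest, Wait): Anna prefers Wait (2 > 0) — not an equilibrium.
(Wait, Invest): Ben prefers Wait (1.5 > 1) — not an equilibrium.
(Wait, Wait): Anna gets 2 ≥ 0 from Invest, and Ben gets 1.5 ≥ 1 from Invest — Nash equilibrium.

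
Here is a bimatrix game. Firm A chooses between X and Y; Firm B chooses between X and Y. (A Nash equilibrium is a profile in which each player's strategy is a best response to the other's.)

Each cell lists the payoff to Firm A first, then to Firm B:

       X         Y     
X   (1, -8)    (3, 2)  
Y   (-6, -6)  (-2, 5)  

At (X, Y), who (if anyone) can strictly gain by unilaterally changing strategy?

Firm A at (X, Y) earns 3; deviating to Y yields -2 — not better.
Firm B earns 2; deviating to X yields -8 — not better.
Neither player can strictly improve; the profile is a Nash equilibrium.

Neither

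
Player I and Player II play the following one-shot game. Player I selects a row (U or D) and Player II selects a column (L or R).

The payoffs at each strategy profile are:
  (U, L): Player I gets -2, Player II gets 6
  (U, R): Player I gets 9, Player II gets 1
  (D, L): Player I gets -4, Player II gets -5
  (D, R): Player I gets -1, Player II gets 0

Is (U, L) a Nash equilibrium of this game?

Yes

At (U, L), Player I earns -2; switching to D would give -4, so Player I has no profitable deviation.
Player II earns 6; switching to R would give 1, so Player II has no profitable deviation.
Neither player can gain by a unilateral deviation, so this profile is a Nash equilibrium.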